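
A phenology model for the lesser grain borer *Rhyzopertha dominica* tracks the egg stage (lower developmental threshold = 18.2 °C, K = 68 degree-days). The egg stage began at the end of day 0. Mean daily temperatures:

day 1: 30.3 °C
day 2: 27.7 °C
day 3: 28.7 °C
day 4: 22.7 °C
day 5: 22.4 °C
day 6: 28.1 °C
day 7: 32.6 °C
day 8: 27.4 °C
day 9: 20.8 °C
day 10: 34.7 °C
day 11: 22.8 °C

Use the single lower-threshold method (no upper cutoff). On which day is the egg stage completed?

day 8

Daily DD above 18.2 °C: 12.1, 9.5, 10.5, 4.5, 4.2, 9.9, 14.4, 9.2, 2.6, 16.5, 4.6.
Cumulative: 12.1, 21.6, 32.1, 36.6, 40.8, 50.7, 65.1, 74.3, 76.9, 93.4, 98.0.
The total first reaches 68 DD on day 8.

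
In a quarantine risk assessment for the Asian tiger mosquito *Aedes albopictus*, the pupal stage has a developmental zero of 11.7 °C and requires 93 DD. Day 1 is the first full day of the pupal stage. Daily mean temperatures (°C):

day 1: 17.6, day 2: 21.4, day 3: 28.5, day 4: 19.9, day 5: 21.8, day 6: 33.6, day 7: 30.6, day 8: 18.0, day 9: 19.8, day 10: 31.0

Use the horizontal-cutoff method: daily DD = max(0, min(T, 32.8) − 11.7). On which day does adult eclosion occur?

Daily DD above 11.7 °C (capped at 21.1): 5.9, 9.7, 16.8, 8.2, 10.1, 21.1, 18.9, 6.3, 8.1, 19.3.
Cumulative: 5.9, 15.6, 32.4, 40.6, 50.7, 71.8, 90.7, 97.0, 105.1, 124.4.
The total first reaches 93 DD on day 8.

day 8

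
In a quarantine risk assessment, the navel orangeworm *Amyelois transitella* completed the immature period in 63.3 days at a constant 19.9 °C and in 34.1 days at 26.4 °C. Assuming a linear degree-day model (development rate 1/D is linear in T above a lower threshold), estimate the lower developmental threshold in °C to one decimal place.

Under the model K = D·(T − T_b), so D₁·(T₁ − T_b) = D₂·(T₂ − T_b).
63.3·(19.9 − T_b) = 34.1·(26.4 − T_b)
T_b = (63.3·19.9 − 34.1·26.4) / (63.3 − 34.1) = 359.43 / 29.2 = 12.309 °C ≈ 12.3 °C.

12.3 °C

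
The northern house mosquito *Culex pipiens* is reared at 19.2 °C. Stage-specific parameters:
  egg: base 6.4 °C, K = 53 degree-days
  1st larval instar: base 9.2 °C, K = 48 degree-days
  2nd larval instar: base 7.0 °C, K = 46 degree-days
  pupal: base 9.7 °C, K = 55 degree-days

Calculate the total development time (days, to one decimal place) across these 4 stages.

egg: 53 / (19.2 − 6.4) = 53 / 12.8 = 4.141 d.
1st larval instar: 48 / (19.2 − 9.2) = 48 / 10.0 = 4.800 d.
2nd larval instar: 46 / (19.2 − 7.0) = 46 / 12.2 = 3.770 d.
pupal: 55 / (19.2 − 9.7) = 55 / 9.5 = 5.789 d.
Sum = 18.501 ≈ 18.5 days.

18.5 days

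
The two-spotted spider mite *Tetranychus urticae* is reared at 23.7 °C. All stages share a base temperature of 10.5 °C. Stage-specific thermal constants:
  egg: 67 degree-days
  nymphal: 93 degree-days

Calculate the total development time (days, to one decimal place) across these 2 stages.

12.1 days

Daily accumulation at 23.7 °C = 23.7 − 10.5 = 13.2 DD/day.
Total K = 67 + 93 = 160 DD.
Total duration = 160 / 13.2 = 12.121 ≈ 12.1 days.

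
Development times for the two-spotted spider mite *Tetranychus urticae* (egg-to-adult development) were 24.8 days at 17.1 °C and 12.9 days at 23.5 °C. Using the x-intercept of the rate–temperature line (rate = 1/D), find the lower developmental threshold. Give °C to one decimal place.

10.2 °C

Under the model K = D·(T − T_b), so D₁·(T₁ − T_b) = D₂·(T₂ − T_b).
24.8·(17.1 − T_b) = 12.9·(23.5 − T_b)
T_b = (24.8·17.1 − 12.9·23.5) / (24.8 − 12.9) = 120.93 / 11.9 = 10.162 °C ≈ 10.2 °C.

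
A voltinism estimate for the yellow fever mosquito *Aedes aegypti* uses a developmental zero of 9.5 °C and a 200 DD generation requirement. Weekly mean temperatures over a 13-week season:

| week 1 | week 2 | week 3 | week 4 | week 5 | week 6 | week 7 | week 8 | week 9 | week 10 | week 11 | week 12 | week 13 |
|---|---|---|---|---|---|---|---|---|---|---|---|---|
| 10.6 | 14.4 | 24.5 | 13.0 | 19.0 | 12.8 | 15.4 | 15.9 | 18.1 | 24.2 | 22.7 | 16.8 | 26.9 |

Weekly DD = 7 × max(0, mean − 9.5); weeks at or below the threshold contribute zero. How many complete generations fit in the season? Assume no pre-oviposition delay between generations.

Weekly DD (7 × max(0, T̄ − 9.5)): 7.7, 34.3, 105.0, 24.5, 66.5, 23.1, 41.3, 44.8, 60.2, 102.9, 92.4, 51.1, 121.8.
Season total = 775.6 DD.
Complete generations = ⌊775.6 / 200⌋ = 3.

3 generations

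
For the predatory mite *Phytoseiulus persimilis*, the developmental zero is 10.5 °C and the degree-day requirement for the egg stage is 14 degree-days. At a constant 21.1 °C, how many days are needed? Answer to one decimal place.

Daily accumulation = 21.1 − 10.5 = 10.6 DD/day.
Duration = 14 / 10.6 = 1.321 ≈ 1.3 days.

1.3 days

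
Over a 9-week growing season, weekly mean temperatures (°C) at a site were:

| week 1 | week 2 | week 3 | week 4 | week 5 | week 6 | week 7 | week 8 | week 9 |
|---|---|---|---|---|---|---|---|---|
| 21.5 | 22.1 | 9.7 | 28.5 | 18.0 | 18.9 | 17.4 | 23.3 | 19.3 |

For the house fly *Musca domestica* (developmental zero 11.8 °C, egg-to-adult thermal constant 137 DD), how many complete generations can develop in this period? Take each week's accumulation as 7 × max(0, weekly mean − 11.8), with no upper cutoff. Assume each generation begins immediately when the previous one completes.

3 generations

Weekly DD (7 × max(0, T̄ − 11.8)): 67.9, 72.1, 0.0, 116.9, 43.4, 49.7, 39.2, 80.5, 52.5.
Season total = 522.2 DD.
Complete generations = ⌊522.2 / 137⌋ = 3.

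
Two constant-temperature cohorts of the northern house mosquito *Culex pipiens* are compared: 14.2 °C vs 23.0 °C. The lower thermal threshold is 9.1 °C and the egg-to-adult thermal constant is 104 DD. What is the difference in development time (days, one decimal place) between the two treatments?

12.9 days

At 14.2 °C: 104 / (14.2 − 9.1) = 104 / 5.1 = 20.392 d.
At 23.0 °C: 104 / (23.0 − 9.1) = 104 / 13.9 = 7.482 d.
Difference = |20.392 − 7.482| = 12.910 ≈ 12.9 days.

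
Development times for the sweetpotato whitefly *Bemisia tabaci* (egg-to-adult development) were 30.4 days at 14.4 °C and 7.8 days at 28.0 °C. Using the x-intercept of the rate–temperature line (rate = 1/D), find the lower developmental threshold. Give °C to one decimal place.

9.7 °C

Linear rate model ⇒ the product D·(T − T_b) is constant across temperatures.
30.4·(14.4 − T_b) = 7.8·(28.0 − T_b)
T_b = (30.4·14.4 − 7.8·28.0) / (30.4 − 7.8) = 219.36 / 22.6 = 9.706 °C ≈ 9.7 °C.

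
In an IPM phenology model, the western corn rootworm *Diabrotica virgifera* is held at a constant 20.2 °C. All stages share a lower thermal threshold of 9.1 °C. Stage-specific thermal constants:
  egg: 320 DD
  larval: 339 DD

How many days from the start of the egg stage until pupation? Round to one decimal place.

59.4 days

Daily accumulation at 20.2 °C = 20.2 − 9.1 = 11.1 DD/day.
Total K = 320 + 339 = 659 DD.
Total duration = 659 / 11.1 = 59.369 ≈ 59.4 days.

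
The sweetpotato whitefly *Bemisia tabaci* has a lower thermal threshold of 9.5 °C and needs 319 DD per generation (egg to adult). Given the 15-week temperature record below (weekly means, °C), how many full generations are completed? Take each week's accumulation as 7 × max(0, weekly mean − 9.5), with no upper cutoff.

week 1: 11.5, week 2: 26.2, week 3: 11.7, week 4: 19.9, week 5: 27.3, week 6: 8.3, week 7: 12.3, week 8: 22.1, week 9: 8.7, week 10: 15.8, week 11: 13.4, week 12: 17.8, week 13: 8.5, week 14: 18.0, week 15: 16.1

2 generations

Weekly DD (7 × max(0, T̄ − 9.5)): 14.0, 116.9, 15.4, 72.8, 124.6, 0.0, 19.6, 88.2, 0.0, 44.1, 27.3, 58.1, 0.0, 59.5, 46.2.
Season total = 686.7 DD.
Complete generations = ⌊686.7 / 319⌋ = 2.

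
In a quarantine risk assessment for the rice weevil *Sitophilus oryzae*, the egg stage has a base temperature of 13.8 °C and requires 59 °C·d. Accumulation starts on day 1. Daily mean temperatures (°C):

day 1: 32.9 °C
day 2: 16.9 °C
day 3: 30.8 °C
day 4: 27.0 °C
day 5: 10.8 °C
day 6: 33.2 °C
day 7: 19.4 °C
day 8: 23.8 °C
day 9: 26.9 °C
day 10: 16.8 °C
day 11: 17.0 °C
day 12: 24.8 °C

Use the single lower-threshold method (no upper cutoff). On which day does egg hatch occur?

Daily DD above 13.8 °C: 19.1, 3.1, 17.0, 13.2, 0.0, 19.4, 5.6, 10.0, 13.1, 3.0, 3.2, 11.0.
Cumulative: 19.1, 22.2, 39.2, 52.4, 52.4, 71.8, 77.4, 87.4, 100.5, 103.5, 106.7, 117.7.
The total first reaches 59 DD on day 6.

day 6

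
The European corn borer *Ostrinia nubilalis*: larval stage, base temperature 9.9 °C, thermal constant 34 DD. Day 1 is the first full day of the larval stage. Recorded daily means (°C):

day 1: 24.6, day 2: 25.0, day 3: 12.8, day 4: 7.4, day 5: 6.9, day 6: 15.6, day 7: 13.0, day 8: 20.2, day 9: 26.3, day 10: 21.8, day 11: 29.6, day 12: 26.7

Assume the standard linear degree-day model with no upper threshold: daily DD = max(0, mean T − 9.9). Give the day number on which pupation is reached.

Daily DD above 9.9 °C: 14.7, 15.1, 2.9, 0.0, 0.0, 5.7, 3.1, 10.3, 16.4, 11.9, 19.7, 16.8.
Cumulative: 14.7, 29.8, 32.7, 32.7, 32.7, 38.4, 41.5, 51.8, 68.2, 80.1, 99.8, 116.6.
The total first reaches 34 DD on day 6.

day 6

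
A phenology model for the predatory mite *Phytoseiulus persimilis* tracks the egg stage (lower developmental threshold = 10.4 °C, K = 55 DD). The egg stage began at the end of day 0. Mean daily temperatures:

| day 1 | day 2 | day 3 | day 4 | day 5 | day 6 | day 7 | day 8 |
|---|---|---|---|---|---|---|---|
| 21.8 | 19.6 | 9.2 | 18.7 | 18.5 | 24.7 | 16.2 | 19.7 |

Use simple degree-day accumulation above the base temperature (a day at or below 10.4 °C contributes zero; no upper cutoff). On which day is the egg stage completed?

day 7

Daily DD above 10.4 °C: 11.4, 9.2, 0.0, 8.3, 8.1, 14.3, 5.8, 9.3.
Cumulative: 11.4, 20.6, 20.6, 28.9, 37.0, 51.3, 57.1, 66.4.
The total first reaches 55 DD on day 7.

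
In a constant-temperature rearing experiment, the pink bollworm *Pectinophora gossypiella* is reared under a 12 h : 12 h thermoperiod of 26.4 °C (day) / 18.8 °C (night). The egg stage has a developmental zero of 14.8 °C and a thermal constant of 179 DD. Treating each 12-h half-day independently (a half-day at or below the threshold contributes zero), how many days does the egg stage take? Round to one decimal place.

22.9 days

Day half: max(0, 26.4 − 14.8) × 0.5 = 11.6 × 0.5 = 5.80 DD.
Night half: max(0, 18.8 − 14.8) × 0.5 = 4.0 × 0.5 = 2.00 DD.
Per 24 h: 7.80 DD/day.
Duration = 179 / 7.80 = 22.949 ≈ 22.9 days.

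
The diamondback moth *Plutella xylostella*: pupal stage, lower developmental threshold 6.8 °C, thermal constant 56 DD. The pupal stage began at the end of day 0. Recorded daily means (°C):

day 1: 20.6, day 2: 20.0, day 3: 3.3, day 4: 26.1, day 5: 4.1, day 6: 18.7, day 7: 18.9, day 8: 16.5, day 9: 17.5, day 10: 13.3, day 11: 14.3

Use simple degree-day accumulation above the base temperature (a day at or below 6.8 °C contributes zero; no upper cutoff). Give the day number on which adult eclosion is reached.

day 6

Daily DD above 6.8 °C: 13.8, 13.2, 0.0, 19.3, 0.0, 11.9, 12.1, 9.7, 10.7, 6.5, 7.5.
Cumulative: 13.8, 27.0, 27.0, 46.3, 46.3, 58.2, 70.3, 80.0, 90.7, 97.2, 104.7.
The total first reaches 56 DD on day 6.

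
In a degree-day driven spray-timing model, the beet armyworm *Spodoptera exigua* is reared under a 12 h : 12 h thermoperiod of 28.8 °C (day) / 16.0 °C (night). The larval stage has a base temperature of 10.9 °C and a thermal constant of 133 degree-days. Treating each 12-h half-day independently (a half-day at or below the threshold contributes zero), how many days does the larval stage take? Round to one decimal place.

Day half: max(0, 28.8 − 10.9) × 0.5 = 17.9 × 0.5 = 8.95 DD.
Night half: max(0, 16.0 − 10.9) × 0.5 = 5.1 × 0.5 = 2.55 DD.
Per 24 h: 11.50 DD/day.
Duration = 133 / 11.50 = 11.565 ≈ 11.6 days.

11.6 days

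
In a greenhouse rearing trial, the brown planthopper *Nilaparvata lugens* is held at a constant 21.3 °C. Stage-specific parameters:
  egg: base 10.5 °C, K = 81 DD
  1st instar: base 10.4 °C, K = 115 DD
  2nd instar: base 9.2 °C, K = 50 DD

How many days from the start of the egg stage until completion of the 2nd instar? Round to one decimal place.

egg: 81 / (21.3 − 10.5) = 81 / 10.8 = 7.500 d.
1st instar: 115 / (21.3 − 10.4) = 115 / 10.9 = 10.550 d.
2nd instar: 50 / (21.3 − 9.2) = 50 / 12.1 = 4.132 d.
Sum = 22.183 ≈ 22.2 days.

22.2 days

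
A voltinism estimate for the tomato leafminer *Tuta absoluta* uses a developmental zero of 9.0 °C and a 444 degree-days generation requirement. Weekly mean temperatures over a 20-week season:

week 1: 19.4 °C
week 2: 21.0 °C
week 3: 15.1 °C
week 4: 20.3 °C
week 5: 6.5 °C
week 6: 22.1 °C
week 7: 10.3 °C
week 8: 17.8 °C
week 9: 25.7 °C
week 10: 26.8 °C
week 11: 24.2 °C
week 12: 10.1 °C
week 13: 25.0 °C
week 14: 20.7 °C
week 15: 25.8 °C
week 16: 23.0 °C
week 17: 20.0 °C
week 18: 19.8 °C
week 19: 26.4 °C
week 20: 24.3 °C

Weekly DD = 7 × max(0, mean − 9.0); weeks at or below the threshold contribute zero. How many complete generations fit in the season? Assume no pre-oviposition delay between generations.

Weekly DD (7 × max(0, T̄ − 9.0)): 72.8, 84.0, 42.7, 79.1, 0.0, 91.7, 9.1, 61.6, 116.9, 124.6, 106.4, 7.7, 112.0, 81.9, 117.6, 98.0, 77.0, 75.6, 121.8, 107.1.
Season total = 1587.6 DD.
Complete generations = ⌊1587.6 / 444⌋ = 3.

3 generations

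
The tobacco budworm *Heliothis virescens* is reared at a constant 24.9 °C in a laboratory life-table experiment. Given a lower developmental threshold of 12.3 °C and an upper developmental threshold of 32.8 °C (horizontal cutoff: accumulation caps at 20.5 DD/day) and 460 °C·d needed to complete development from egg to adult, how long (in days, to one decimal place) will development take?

36.5 days

Daily accumulation = 24.9 − 12.3 = 12.6 DD/day.
Duration = 460 / 12.6 = 36.508 ≈ 36.5 days.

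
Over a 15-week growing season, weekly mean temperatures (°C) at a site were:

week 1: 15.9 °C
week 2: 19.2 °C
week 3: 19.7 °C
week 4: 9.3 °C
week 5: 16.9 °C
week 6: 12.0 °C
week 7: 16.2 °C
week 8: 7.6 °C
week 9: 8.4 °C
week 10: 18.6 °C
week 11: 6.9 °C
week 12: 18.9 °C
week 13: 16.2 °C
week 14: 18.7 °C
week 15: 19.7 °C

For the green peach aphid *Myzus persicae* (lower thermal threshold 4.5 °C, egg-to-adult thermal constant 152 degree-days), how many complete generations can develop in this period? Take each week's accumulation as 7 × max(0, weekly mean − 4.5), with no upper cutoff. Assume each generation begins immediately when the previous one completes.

Weekly DD (7 × max(0, T̄ − 4.5)): 79.8, 102.9, 106.4, 33.6, 86.8, 52.5, 81.9, 21.7, 27.3, 98.7, 16.8, 100.8, 81.9, 99.4, 106.4.
Season total = 1096.9 DD.
Complete generations = ⌊1096.9 / 152⌋ = 7.

7 generations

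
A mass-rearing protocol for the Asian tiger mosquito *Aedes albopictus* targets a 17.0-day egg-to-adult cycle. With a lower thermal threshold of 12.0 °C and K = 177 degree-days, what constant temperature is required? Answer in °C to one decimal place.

Required daily accumulation = 177 / 17.0 = 10.412 DD/day.
T = T_base + 10.412 = 12.0 + 10.412 = 22.412 ≈ 22.4 °C.

22.4 °C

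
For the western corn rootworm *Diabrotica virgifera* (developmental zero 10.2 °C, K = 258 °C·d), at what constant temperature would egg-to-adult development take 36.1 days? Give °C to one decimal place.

17.3 °C

Required daily accumulation = 258 / 36.1 = 7.147 DD/day.
T = T_base + 7.147 = 10.2 + 7.147 = 17.347 ≈ 17.3 °C.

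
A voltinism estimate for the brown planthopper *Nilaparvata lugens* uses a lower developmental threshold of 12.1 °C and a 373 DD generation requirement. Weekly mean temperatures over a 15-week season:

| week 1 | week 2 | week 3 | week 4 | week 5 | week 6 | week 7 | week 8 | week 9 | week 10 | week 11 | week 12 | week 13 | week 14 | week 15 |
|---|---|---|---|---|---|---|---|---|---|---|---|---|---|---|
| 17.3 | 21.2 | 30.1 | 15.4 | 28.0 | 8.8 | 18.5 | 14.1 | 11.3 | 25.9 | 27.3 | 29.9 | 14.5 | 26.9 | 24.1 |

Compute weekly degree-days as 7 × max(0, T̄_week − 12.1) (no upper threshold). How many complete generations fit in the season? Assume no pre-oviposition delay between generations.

2 generations

Weekly DD (7 × max(0, T̄ − 12.1)): 36.4, 63.7, 126.0, 23.1, 111.3, 0.0, 44.8, 14.0, 0.0, 96.6, 106.4, 124.6, 16.8, 103.6, 84.0.
Season total = 951.3 DD.
Complete generations = ⌊951.3 / 373⌋ = 2.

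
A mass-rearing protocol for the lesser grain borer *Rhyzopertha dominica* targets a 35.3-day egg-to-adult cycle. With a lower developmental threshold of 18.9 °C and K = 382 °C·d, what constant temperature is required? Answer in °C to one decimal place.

Required daily accumulation = 382 / 35.3 = 10.822 DD/day.
T = T_base + 10.822 = 18.9 + 10.822 = 29.722 ≈ 29.7 °C.

29.7 °C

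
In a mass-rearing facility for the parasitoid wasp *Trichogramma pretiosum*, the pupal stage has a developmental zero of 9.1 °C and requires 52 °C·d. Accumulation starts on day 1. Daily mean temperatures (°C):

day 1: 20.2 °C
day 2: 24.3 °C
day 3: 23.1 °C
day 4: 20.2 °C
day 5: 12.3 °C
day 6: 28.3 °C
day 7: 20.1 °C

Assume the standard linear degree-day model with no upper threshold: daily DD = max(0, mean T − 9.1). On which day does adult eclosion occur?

day 5

Daily DD above 9.1 °C: 11.1, 15.2, 14.0, 11.1, 3.2, 19.2, 11.0.
Cumulative: 11.1, 26.3, 40.3, 51.4, 54.6, 73.8, 84.8.
The total first reaches 52 DD on day 5.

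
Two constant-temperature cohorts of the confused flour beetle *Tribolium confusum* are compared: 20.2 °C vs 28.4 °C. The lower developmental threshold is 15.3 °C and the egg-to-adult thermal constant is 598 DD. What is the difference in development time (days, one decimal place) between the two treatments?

76.4 days

At 20.2 °C: 598 / (20.2 − 15.3) = 598 / 4.9 = 122.041 d.
At 28.4 °C: 598 / (28.4 − 15.3) = 598 / 13.1 = 45.649 d.
Difference = |122.041 − 45.649| = 76.392 ≈ 76.4 days.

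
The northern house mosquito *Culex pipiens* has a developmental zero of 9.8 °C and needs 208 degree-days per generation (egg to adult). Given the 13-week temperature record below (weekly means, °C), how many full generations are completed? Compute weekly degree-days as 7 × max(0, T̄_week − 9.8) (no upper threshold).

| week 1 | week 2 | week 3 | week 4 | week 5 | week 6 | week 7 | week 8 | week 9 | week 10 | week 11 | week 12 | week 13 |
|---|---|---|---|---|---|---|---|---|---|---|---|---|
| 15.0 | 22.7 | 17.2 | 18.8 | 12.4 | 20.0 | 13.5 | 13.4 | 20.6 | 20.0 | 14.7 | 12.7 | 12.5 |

2 generations

Weekly DD (7 × max(0, T̄ − 9.8)): 36.4, 90.3, 51.8, 63.0, 18.2, 71.4, 25.9, 25.2, 75.6, 71.4, 34.3, 20.3, 18.9.
Season total = 602.7 DD.
Complete generations = ⌊602.7 / 208⌋ = 2.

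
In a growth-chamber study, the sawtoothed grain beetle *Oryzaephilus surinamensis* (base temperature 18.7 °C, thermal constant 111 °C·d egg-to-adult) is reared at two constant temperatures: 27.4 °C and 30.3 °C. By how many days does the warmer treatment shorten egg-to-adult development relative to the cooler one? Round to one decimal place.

At 27.4 °C: 111 / (27.4 − 18.7) = 111 / 8.7 = 12.759 d.
At 30.3 °C: 111 / (30.3 − 18.7) = 111 / 11.6 = 9.569 d.
Difference = |12.759 − 9.569| = 3.190 ≈ 3.2 days.

3.2 days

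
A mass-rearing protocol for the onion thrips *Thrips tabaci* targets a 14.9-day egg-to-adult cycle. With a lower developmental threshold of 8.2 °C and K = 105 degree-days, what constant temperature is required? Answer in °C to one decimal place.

Required daily accumulation = 105 / 14.9 = 7.047 DD/day.
T = T_base + 7.047 = 8.2 + 7.047 = 15.247 ≈ 15.2 °C.

15.2 °C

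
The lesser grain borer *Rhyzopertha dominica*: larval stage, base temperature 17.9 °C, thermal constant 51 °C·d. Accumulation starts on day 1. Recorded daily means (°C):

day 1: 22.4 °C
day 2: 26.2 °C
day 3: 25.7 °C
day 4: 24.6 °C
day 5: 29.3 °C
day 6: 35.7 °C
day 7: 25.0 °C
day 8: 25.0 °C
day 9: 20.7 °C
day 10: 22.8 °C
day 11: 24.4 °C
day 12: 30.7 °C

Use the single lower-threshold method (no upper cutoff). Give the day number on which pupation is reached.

day 6

Daily DD above 17.9 °C: 4.5, 8.3, 7.8, 6.7, 11.4, 17.8, 7.1, 7.1, 2.8, 4.9, 6.5, 12.8.
Cumulative: 4.5, 12.8, 20.6, 27.3, 38.7, 56.5, 63.6, 70.7, 73.5, 78.4, 84.9, 97.7.
The total first reaches 51 DD on day 6.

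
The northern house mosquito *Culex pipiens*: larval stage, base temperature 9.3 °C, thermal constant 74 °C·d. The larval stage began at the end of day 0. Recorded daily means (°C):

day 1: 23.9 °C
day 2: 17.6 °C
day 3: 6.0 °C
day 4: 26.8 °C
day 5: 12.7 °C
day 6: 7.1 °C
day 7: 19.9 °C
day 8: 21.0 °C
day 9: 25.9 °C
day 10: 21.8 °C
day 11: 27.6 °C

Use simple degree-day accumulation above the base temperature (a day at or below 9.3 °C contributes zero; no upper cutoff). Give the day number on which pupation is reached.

Daily DD above 9.3 °C: 14.6, 8.3, 0.0, 17.5, 3.4, 0.0, 10.6, 11.7, 16.6, 12.5, 18.3.
Cumulative: 14.6, 22.9, 22.9, 40.4, 43.8, 43.8, 54.4, 66.1, 82.7, 95.2, 113.5.
The total first reaches 74 DD on day 9.

day 9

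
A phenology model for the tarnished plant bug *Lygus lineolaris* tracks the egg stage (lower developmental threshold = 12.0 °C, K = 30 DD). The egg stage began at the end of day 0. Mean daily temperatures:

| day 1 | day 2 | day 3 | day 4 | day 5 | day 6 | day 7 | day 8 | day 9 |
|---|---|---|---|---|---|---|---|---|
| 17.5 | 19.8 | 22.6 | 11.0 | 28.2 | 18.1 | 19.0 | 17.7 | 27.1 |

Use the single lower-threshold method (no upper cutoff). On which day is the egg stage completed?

day 5

Daily DD above 12.0 °C: 5.5, 7.8, 10.6, 0.0, 16.2, 6.1, 7.0, 5.7, 15.1.
Cumulative: 5.5, 13.3, 23.9, 23.9, 40.1, 46.2, 53.2, 58.9, 74.0.
The total first reaches 30 DD on day 5.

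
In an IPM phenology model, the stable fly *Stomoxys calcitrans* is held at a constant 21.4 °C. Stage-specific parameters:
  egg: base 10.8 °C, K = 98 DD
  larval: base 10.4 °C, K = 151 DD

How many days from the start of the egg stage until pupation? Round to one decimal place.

egg: 98 / (21.4 − 10.8) = 98 / 10.6 = 9.245 d.
larval: 151 / (21.4 − 10.4) = 151 / 11.0 = 13.727 d.
Sum = 22.973 ≈ 23.0 days.

23.0 days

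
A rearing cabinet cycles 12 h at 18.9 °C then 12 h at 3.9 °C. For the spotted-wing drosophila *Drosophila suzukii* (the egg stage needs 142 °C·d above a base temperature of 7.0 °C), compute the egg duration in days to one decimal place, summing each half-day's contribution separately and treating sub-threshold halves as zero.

23.9 days

Day half: max(0, 18.9 − 7.0) × 0.5 = 11.9 × 0.5 = 5.95 DD.
Night half: max(0, 3.9 − 7.0) × 0.5 = 0.0 × 0.5 = 0.00 DD.
Per 24 h: 5.95 DD/day.
Duration = 142 / 5.95 = 23.866 ≈ 23.9 days.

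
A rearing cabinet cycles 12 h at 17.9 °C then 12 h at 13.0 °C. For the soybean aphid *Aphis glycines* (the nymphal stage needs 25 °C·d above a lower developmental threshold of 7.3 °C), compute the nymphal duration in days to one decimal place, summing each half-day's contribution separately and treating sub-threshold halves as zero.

3.1 days

Day half: max(0, 17.9 − 7.3) × 0.5 = 10.6 × 0.5 = 5.30 DD.
Night half: max(0, 13.0 − 7.3) × 0.5 = 5.7 × 0.5 = 2.85 DD.
Per 24 h: 8.15 DD/day.
Duration = 25 / 8.15 = 3.067 ≈ 3.1 days.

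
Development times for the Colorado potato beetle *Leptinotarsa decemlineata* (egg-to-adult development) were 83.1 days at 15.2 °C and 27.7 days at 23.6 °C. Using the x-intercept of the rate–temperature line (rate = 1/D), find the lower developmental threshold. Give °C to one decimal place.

Linear rate model ⇒ the product D·(T − T_b) is constant across temperatures.
83.1·(15.2 − T_b) = 27.7·(23.6 − T_b)
T_b = (83.1·15.2 − 27.7·23.6) / (83.1 − 27.7) = 609.40 / 55.4 = 11.000 °C ≈ 11.0 °C.

11.0 °C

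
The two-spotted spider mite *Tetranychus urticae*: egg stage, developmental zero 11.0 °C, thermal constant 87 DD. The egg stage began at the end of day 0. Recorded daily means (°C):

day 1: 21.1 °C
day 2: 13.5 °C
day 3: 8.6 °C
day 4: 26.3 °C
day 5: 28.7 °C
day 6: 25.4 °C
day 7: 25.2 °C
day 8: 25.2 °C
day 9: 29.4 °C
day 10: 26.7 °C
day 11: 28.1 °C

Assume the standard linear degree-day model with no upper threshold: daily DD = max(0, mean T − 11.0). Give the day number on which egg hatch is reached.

day 8

Daily DD above 11.0 °C: 10.1, 2.5, 0.0, 15.3, 17.7, 14.4, 14.2, 14.2, 18.4, 15.7, 17.1.
Cumulative: 10.1, 12.6, 12.6, 27.9, 45.6, 60.0, 74.2, 88.4, 106.8, 122.5, 139.6.
The total first reaches 87 DD on day 8.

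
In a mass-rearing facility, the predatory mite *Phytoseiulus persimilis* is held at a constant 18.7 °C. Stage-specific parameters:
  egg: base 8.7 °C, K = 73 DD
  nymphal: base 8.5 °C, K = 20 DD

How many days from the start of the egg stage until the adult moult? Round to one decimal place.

egg: 73 / (18.7 − 8.7) = 73 / 10.0 = 7.300 d.
nymphal: 20 / (18.7 − 8.5) = 20 / 10.2 = 1.961 d.
Sum = 9.261 ≈ 9.3 days.

9.3 days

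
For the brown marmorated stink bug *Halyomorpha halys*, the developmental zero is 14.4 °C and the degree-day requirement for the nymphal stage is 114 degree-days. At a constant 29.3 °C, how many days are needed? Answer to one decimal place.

7.7 days

Daily accumulation = 29.3 − 14.4 = 14.9 DD/day.
Duration = 114 / 14.9 = 7.651 ≈ 7.7 days.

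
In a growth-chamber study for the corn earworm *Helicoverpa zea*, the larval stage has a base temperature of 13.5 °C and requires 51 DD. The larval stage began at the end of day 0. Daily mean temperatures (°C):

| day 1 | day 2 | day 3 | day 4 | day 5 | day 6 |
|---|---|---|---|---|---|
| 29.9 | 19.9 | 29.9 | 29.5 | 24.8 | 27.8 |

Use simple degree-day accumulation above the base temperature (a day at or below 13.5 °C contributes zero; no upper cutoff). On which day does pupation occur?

day 4

Daily DD above 13.5 °C: 16.4, 6.4, 16.4, 16.0, 11.3, 14.3.
Cumulative: 16.4, 22.8, 39.2, 55.2, 66.5, 80.8.
The total first reaches 51 DD on day 4.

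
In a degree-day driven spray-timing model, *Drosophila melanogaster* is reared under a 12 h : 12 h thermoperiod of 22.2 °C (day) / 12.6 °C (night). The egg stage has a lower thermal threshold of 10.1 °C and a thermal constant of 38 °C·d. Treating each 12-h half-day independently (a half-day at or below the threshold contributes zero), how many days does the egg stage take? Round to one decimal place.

Day half: max(0, 22.2 − 10.1) × 0.5 = 12.1 × 0.5 = 6.05 DD.
Night half: max(0, 12.6 − 10.1) × 0.5 = 2.5 × 0.5 = 1.25 DD.
Per 24 h: 7.30 DD/day.
Duration = 38 / 7.30 = 5.205 ≈ 5.2 days.

5.2 days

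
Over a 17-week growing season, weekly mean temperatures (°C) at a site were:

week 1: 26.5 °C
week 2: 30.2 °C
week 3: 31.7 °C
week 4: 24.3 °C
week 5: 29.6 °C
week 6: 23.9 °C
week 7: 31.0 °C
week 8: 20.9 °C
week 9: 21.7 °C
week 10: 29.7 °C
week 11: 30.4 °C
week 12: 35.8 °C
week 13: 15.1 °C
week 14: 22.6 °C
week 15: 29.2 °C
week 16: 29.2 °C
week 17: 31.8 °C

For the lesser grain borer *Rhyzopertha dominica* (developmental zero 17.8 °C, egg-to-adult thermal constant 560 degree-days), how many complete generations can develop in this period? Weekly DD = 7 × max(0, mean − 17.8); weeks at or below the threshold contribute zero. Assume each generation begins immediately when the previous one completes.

Weekly DD (7 × max(0, T̄ − 17.8)): 60.9, 86.8, 97.3, 45.5, 82.6, 42.7, 92.4, 21.7, 27.3, 83.3, 88.2, 126.0, 0.0, 33.6, 79.8, 79.8, 98.0.
Season total = 1145.9 DD.
Complete generations = ⌊1145.9 / 560⌋ = 2.

2 generations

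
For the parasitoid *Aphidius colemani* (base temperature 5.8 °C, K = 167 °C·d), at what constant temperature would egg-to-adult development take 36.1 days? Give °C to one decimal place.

10.4 °C

Required daily accumulation = 167 / 36.1 = 4.626 DD/day.
T = T_base + 4.626 = 5.8 + 4.626 = 10.426 ≈ 10.4 °C.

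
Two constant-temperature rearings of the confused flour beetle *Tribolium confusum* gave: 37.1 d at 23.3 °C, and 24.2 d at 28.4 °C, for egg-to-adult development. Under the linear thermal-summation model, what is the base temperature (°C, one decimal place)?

13.7 °C

Equal thermal constants: D₁(T₁ − T_b) = D₂(T₂ − T_b).
37.1·(23.3 − T_b) = 24.2·(28.4 − T_b)
T_b = (37.1·23.3 − 24.2·28.4) / (37.1 − 24.2) = 177.15 / 12.9 = 13.733 °C ≈ 13.7 °C.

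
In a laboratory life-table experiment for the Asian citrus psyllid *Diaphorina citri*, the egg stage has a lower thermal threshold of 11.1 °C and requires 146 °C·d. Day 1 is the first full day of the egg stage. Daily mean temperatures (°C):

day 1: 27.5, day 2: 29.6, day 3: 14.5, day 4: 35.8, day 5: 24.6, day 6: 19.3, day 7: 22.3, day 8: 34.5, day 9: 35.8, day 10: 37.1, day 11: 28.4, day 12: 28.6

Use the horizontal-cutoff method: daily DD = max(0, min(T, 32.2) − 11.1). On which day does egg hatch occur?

day 10

Daily DD above 11.1 °C (capped at 21.1): 16.4, 18.5, 3.4, 21.1, 13.5, 8.2, 11.2, 21.1, 21.1, 21.1, 17.3, 17.5.
Cumulative: 16.4, 34.9, 38.3, 59.4, 72.9, 81.1, 92.3, 113.4, 134.5, 155.6, 172.9, 190.4.
The total first reaches 146 DD on day 10.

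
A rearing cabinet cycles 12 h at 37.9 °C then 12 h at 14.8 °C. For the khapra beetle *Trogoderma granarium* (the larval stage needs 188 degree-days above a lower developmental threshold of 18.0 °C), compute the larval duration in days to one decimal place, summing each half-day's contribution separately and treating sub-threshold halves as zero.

18.9 days

Day half: max(0, 37.9 − 18.0) × 0.5 = 19.9 × 0.5 = 9.95 DD.
Night half: max(0, 14.8 − 18.0) × 0.5 = 0.0 × 0.5 = 0.00 DD.
Per 24 h: 9.95 DD/day.
Duration = 188 / 9.95 = 18.894 ≈ 18.9 days.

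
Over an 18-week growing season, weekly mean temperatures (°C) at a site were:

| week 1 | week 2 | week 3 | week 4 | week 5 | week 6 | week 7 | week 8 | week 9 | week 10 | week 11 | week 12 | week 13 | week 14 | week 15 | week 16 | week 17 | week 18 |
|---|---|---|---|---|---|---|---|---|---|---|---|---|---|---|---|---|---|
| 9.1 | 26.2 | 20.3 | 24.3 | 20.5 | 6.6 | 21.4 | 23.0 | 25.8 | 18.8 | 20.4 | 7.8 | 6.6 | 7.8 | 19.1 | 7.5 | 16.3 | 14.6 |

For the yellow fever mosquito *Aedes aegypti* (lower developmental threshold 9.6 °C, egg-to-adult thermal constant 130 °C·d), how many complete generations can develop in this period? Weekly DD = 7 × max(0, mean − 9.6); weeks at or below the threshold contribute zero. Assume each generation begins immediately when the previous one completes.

Weekly DD (7 × max(0, T̄ − 9.6)): 0.0, 116.2, 74.9, 102.9, 76.3, 0.0, 82.6, 93.8, 113.4, 64.4, 75.6, 0.0, 0.0, 0.0, 66.5, 0.0, 46.9, 35.0.
Season total = 948.5 DD.
Complete generations = ⌊948.5 / 130⌋ = 7.

7 generations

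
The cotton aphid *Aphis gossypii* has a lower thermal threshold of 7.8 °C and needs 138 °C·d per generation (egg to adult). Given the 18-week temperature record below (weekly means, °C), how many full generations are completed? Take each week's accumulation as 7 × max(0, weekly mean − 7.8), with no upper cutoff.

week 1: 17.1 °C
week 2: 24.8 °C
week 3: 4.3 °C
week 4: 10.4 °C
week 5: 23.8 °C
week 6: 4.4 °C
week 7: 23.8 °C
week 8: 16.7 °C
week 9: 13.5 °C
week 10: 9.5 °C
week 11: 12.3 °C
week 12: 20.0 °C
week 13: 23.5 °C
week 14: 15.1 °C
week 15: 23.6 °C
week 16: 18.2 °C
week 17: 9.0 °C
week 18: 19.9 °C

Weekly DD (7 × max(0, T̄ − 7.8)): 65.1, 119.0, 0.0, 18.2, 112.0, 0.0, 112.0, 62.3, 39.9, 11.9, 31.5, 85.4, 109.9, 51.1, 110.6, 72.8, 8.4, 84.7.
Season total = 1094.8 DD.
Complete generations = ⌊1094.8 / 138⌋ = 7.

7 generations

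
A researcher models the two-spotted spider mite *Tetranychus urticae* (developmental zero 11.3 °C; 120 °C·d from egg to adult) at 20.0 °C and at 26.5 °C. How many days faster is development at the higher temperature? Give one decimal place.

At 20.0 °C: 120 / (20.0 − 11.3) = 120 / 8.7 = 13.793 d.
At 26.5 °C: 120 / (26.5 − 11.3) = 120 / 15.2 = 7.895 d.
Difference = |13.793 − 7.895| = 5.898 ≈ 5.9 days.

5.9 days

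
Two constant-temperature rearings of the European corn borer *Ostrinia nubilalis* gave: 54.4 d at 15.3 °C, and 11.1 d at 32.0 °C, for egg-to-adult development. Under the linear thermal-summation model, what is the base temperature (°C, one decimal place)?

11.0 °C

Equal thermal constants: D₁(T₁ − T_b) = D₂(T₂ − T_b).
54.4·(15.3 − T_b) = 11.1·(32.0 − T_b)
T_b = (54.4·15.3 − 11.1·32.0) / (54.4 − 11.1) = 477.12 / 43.3 = 11.019 °C ≈ 11.0 °C.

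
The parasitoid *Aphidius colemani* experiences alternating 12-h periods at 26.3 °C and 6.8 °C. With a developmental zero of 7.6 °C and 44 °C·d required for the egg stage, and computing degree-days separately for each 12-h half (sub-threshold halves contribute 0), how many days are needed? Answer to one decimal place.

Day half: max(0, 26.3 − 7.6) × 0.5 = 18.7 × 0.5 = 9.35 DD.
Night half: max(0, 6.8 − 7.6) × 0.5 = 0.0 × 0.5 = 0.00 DD.
Per 24 h: 9.35 DD/day.
Duration = 44 / 9.35 = 4.706 ≈ 4.7 days.

4.7 days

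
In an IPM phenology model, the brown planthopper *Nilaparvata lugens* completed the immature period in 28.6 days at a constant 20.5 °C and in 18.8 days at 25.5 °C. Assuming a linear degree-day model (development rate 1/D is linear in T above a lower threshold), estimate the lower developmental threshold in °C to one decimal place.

10.9 °C

Equal thermal constants: D₁(T₁ − T_b) = D₂(T₂ − T_b).
28.6·(20.5 − T_b) = 18.8·(25.5 − T_b)
T_b = (28.6·20.5 − 18.8·25.5) / (28.6 − 18.8) = 106.90 / 9.8 = 10.908 °C ≈ 10.9 °C.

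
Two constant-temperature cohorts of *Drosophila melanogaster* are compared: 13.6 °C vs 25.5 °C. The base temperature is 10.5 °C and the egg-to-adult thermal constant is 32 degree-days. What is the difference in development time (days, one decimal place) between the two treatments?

At 13.6 °C: 32 / (13.6 − 10.5) = 32 / 3.1 = 10.323 d.
At 25.5 °C: 32 / (25.5 − 10.5) = 32 / 15.0 = 2.133 d.
Difference = |10.323 − 2.133| = 8.189 ≈ 8.2 days.

8.2 days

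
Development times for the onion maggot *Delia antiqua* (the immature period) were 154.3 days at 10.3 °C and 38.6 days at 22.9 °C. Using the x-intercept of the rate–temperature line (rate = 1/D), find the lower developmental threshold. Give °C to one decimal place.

6.1 °C

Linear rate model ⇒ the product D·(T − T_b) is constant across temperatures.
154.3·(10.3 − T_b) = 38.6·(22.9 − T_b)
T_b = (154.3·10.3 − 38.6·22.9) / (154.3 − 38.6) = 705.35 / 115.7 = 6.096 °C ≈ 6.1 °C.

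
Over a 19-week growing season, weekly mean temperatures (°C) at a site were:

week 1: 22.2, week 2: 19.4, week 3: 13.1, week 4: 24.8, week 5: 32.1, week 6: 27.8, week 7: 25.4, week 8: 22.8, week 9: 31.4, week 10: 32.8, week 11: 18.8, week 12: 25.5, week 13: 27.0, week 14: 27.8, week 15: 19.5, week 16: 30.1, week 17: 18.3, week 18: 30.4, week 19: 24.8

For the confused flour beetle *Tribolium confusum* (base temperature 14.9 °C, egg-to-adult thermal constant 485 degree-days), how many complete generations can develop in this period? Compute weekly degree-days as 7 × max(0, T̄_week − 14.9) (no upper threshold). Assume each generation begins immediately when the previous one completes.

Weekly DD (7 × max(0, T̄ − 14.9)): 51.1, 31.5, 0.0, 69.3, 120.4, 90.3, 73.5, 55.3, 115.5, 125.3, 27.3, 74.2, 84.7, 90.3, 32.2, 106.4, 23.8, 108.5, 69.3.
Season total = 1348.9 DD.
Complete generations = ⌊1348.9 / 485⌋ = 2.

2 generations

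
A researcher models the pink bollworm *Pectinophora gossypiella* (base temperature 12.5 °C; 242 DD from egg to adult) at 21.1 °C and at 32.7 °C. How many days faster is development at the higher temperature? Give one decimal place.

At 21.1 °C: 242 / (21.1 − 12.5) = 242 / 8.6 = 28.140 d.
At 32.7 °C: 242 / (32.7 − 12.5) = 242 / 20.2 = 11.980 d.
Difference = |28.140 − 11.980| = 16.159 ≈ 16.2 days.

16.2 days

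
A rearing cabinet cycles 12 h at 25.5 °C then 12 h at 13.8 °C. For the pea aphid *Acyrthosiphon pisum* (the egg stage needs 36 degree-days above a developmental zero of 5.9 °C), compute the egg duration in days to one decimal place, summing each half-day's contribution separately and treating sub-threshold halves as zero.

Day half: max(0, 25.5 − 5.9) × 0.5 = 19.6 × 0.5 = 9.80 DD.
Night half: max(0, 13.8 − 5.9) × 0.5 = 7.9 × 0.5 = 3.95 DD.
Per 24 h: 13.75 DD/day.
Duration = 36 / 13.75 = 2.618 ≈ 2.6 days.

2.6 days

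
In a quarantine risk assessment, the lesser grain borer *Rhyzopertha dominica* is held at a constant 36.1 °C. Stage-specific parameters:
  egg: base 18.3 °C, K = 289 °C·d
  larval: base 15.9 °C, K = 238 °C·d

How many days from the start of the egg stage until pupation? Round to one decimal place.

28.0 days

egg: 289 / (36.1 − 18.3) = 289 / 17.8 = 16.236 d.
larval: 238 / (36.1 − 15.9) = 238 / 20.2 = 11.782 d.
Sum = 28.018 ≈ 28.0 days.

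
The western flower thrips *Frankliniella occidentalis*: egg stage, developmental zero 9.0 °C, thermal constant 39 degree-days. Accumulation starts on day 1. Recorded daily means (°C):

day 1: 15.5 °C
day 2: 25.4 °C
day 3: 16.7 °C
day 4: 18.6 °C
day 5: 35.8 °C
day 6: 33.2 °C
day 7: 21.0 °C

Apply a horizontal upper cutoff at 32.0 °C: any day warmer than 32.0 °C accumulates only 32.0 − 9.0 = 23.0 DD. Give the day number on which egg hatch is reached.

Daily DD above 9.0 °C (capped at 23.0): 6.5, 16.4, 7.7, 9.6, 23.0, 23.0, 12.0.
Cumulative: 6.5, 22.9, 30.6, 40.2, 63.2, 86.2, 98.2.
The total first reaches 39 DD on day 4.

day 4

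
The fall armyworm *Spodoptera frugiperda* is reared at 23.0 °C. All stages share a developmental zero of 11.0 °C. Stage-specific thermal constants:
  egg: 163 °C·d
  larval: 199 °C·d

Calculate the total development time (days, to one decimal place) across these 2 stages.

Daily accumulation at 23.0 °C = 23.0 − 11.0 = 12.0 DD/day.
Total K = 163 + 199 = 362 DD.
Total duration = 362 / 12.0 = 30.167 ≈ 30.2 days.

30.2 days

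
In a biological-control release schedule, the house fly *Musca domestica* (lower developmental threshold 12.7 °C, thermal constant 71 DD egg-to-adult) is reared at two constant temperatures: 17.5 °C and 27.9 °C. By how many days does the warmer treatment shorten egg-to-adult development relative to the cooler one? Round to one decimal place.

At 17.5 °C: 71 / (17.5 − 12.7) = 71 / 4.8 = 14.792 d.
At 27.9 °C: 71 / (27.9 − 12.7) = 71 / 15.2 = 4.671 d.
Difference = |14.792 − 4.671| = 10.121 ≈ 10.1 days.

10.1 days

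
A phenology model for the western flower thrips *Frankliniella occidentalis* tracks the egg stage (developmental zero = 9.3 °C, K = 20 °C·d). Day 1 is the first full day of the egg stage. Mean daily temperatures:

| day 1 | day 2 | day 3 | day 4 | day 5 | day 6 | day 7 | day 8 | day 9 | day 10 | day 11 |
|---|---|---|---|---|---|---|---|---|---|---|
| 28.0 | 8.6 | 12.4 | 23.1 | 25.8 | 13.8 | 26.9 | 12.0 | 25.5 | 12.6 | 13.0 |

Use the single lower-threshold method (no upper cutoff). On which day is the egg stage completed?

Daily DD above 9.3 °C: 18.7, 0.0, 3.1, 13.8, 16.5, 4.5, 17.6, 2.7, 16.2, 3.3, 3.7.
Cumulative: 18.7, 18.7, 21.8, 35.6, 52.1, 56.6, 74.2, 76.9, 93.1, 96.4, 100.1.
The total first reaches 20 DD on day 3.

day 3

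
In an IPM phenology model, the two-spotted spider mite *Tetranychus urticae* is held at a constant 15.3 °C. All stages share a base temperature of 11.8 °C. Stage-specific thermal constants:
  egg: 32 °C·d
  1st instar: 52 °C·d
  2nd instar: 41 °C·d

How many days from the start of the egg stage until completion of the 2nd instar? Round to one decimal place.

35.7 days

Daily accumulation at 15.3 °C = 15.3 − 11.8 = 3.5 DD/day.
Total K = 32 + 52 + 41 = 125 DD.
Total duration = 125 / 3.5 = 35.714 ≈ 35.7 days.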